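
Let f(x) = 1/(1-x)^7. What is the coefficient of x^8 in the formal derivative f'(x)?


Differentiate: d/dx [ 1/(1-x)^r ] = r / (1-x)^(r+1).
Here r = 7, so f'(x) = 7 / (1-x)^8.
The expansion of 1/(1-x)^(r+1) has coefficient of x^n equal to C(n+r, r).
So the coefficient of x^8 in f'(x) is
7 * C(15, 7) = 7 * 6435 = 45045

45045


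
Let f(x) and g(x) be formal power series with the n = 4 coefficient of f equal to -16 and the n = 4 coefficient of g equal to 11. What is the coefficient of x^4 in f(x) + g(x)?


Addition of formal power series is termwise.
The coefficient of x^4 in f + g = -16 + 11
= -5

-5


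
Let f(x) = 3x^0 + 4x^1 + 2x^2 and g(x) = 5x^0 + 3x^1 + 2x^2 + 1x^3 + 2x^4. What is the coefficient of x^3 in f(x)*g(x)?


Cauchy product at x^3:
3*1 + 4*2 + 2*3
= 17

17


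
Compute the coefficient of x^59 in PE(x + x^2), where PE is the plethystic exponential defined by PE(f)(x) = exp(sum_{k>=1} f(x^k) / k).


With f(x) = x + x^2, the exponent is sum_{k>=1} (x^k + x^(2k)) / k = -ln(1 - x) - ln(1 - x^2). Exponentiating:
PE(x + x^2) = 1 / ((1 - x)(1 - x^2)).
This is the generating function for partitions of n into parts of size 1 or 2. The number of 2's can be any j in 0..29, and the rest are 1's, so
[x^59] = floor(59/2) + 1 = 30.

30


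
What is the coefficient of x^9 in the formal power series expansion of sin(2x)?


The Maclaurin series is sin(t) = sum_{k>=0} (-1)^k t^(2k+1) / (2k+1)!, so substituting t = 2x, only odd powers of x are nonzero, with coefficient of x^(2k+1) equal to (-1)^k 2^(2k+1) / (2k+1)!.
Write 9 = 2*4 + 1, giving the coefficient (-1)^4 * 2^9 / 9! = 512/362880 = 4/2835.

4/2835


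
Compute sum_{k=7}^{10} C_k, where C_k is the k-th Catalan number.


C_7 through C_10: 429, 1430, 4862, 16796
Sum = 429 + 1430 + 4862 + 16796
= 23517

23517


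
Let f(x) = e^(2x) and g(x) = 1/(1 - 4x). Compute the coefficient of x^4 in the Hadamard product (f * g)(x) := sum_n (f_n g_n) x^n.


Expanding: f_k = 2^k/k! (from e^(2x)) and g_k = 4^k (from 1/(1 - 4x)). So the Hadamard coefficient (f * g)_k = 2^k 4^k / k! = (8)^k / k!.
For k = 4: 8^4/4! = 4096/24 = 512/3.

512/3


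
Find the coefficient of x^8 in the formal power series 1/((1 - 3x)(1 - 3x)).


By partial fractions or Cauchy convolution:
The coefficient equals sum_{k=0}^{8} 3^k * 3^(8-k).
= 59049

59049


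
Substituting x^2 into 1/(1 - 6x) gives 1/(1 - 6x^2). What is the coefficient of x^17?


Since 1/(1 - 6x^2) only has even powers of x,
the coefficient of x^17 (odd) is 0.

0


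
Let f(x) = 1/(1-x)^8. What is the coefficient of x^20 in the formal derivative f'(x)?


Differentiate: d/dx [ 1/(1-x)^r ] = r / (1-x)^(r+1).
Here r = 8, so f'(x) = 8 / (1-x)^9.
The expansion of 1/(1-x)^(r+1) has coefficient of x^n equal to C(n+r, r).
So the coefficient of x^20 in f'(x) is
8 * C(28, 8) = 8 * 3108105 = 24864840

24864840


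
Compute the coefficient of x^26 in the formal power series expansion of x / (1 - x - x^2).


Let f(x) = sum_{k>=0} a_k x^k. Multiplying f(x) * (1 - x - x^2) = x and matching coefficients gives a_0 = 0, a_1 = 1, and a_k = a_{k-1} + a_{k-2} for k >= 2. These are the Fibonacci numbers F_k.
Iterating from F_0 = 0, F_1 = 1:
F_0=0, F_1=1, F_2=1, F_3=2, F_4=3, F_5=5, F_6=8, F_7=13, F_8=21, F_9=34, ...
F_26 = 121393.

121393


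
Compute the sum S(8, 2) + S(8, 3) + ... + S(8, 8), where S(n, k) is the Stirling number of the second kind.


By definition, S(n, k) counts partitions of an n-set into exactly k nonempty blocks.
Computing row n = 8 for k = 2..8:
S(8, k): 127, 966, 1701, 1050, 266, 28, 1
Sum = 4139.

4139


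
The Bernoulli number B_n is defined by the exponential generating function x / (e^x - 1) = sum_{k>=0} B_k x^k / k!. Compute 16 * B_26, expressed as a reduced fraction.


Bernoulli numbers can also be computed recursively via B_0 = 1 and sum_{j=0}^{m} C(m+1, j) B_j = 0 for m >= 1. Odd-index Bernoulli numbers vanish for k >= 3.
Computing B_26 = 8553103/6, so 16 * B_26 = 16 * 8553103/6 = 68424824/3.

68424824/3


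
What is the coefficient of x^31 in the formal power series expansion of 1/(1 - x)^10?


The negative binomial / multiset identity is
1/(1 - x)^r = sum_{k>=0} C(k + r - 1, r - 1) x^k.
Here r = 10 and k = 31, so the coefficient is
C(31 + 9, 9) = C(40, 9)
= 273438880

273438880


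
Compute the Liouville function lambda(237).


The Liouville function is lambda(k) = (-1)^Omega(k), where Omega(k) counts the prime factors of k with multiplicity.
Factoring: 237 = 3 * 79, so Omega(237) = 2.
lambda(237) = (-1)^2 = 1.

1


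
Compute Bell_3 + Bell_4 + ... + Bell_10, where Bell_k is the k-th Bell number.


Recall Bell_k counts set partitions of a k-set (with Bell_0 = 1 by convention).
Bell_3 through Bell_10: 5, 15, 52, 203, 877, 4140, 21147, 115975
Sum = 5 + 15 + 52 + 203 + 877 + 4140 + 21147 + 115975 = 142414.

142414


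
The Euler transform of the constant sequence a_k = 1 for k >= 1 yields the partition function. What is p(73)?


The Euler transform converts the sequence a_k = 1 into the number of integer partitions.
Using the recurrence or dynamic programming:
p(73) = 6185689

6185689


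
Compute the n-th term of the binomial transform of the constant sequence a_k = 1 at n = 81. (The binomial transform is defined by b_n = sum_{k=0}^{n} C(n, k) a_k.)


With a_k = 1 for all k, b_n = sum_{k=0}^{n} C(n, k) = 2^n by the binomial theorem.
For n = 81: 2^81 = 2417851639229258349412352.

2417851639229258349412352


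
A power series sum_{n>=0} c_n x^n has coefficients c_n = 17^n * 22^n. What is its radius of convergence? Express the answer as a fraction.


By the root test (Cauchy-Hadamard), the radius is R = 1 / limsup_n |c_n|^(1/n).
Here |c_n|^(1/n) = (17^n * 22^n)^(1/n) = 17 * 22 = 374 for all n.
So R = 1/374 = 1/374.

1/374


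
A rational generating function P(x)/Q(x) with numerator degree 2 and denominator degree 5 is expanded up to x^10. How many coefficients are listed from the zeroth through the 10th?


Expanding up to x^10 gives the coefficients for x^0, x^1, ..., x^10.
That is 10 + 1 = 11 coefficients in total.

11


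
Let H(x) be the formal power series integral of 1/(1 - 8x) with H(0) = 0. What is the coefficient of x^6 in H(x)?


1/(1 - 8x) = sum_{k>=0} 8^k x^k. Integrating termwise with H(0) = 0:
H(x) = sum_{k>=0} 8^k x^(k+1) / (k+1) = sum_{m>=1} 8^(m-1) x^m / m.
For m = 6: 8^5/6 = 32768/6 = 16384/3.

16384/3


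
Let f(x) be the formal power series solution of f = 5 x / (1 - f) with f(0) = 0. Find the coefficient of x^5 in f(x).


Apply Lagrange inversion: f = 5 x * phi(f) with phi(t) = 1/(1 - t), so
[x^n] f = 5^n * (1/n) [t^(n-1)] phi(t)^n = 5^n * (1/n) [t^(n-1)] (1 - t)^(-n) = 5^n * (1/n) C(2n - 2, n - 1) = 5^n * C_{n-1}.
For n = 5: C_4 = C(8, 4) / 5 = 70/5 = 14.
With the 5^5 = 3125 factor, the coefficient is 3125 * 14 = 43750.

43750


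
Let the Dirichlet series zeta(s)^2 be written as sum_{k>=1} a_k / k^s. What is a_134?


The Dirichlet convolution of the constant function 1 with itself gives (1 * 1)(k) = sum_{d | k} 1 = d(k), the number of positive divisors of k.
Since zeta(s) = sum_{k>=1} 1/k^s, we have zeta(s)^2 = sum_{k>=1} d(k)/k^s, so a_k = d(k).
For k = 134: the divisors are 1, 2, 67, 134.
Count = 4.

4


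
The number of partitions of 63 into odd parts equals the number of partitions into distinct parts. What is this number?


Computing partitions of 63 into odd parts (1, 3, 5, ...):
Using the generating function prod_{k>=0} 1/(1-x^(2k+1)),
the count is 14848

14848


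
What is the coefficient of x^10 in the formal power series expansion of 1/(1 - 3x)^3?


The general identity 1/(1 - c x)^r = sum_{k>=0} c^k C(k + r - 1, r - 1) x^k follows by substituting y = c x into 1/(1 - y)^r = sum_{k>=0} C(k + r - 1, r - 1) y^k.
For c = 3, r = 3, k = 10:
3^10 * C(12, 2) = 59049 * 66 = 3897234.

3897234


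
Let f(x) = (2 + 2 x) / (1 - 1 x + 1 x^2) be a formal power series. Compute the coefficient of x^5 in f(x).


Write f(x) = sum_{k>=0} a_k x^k. Multiplying both sides by 1 - 1 x + 1 x^2 gives
(1 - 1 x + 1 x^2) sum_{k>=0} a_k x^k = 2 + 2 x.
Matching coefficients:
 x^0: a_0 = 2
 x^1: a_1 - 1 a_0 = 2  =>  a_1 = 1*2 + 2 = 4
 x^k (k >= 2): a_k = 1 a_{k-1} - 1 a_{k-2}.
Iterating: a_2 = 2, a_3 = -2, a_4 = -4, a_5 = -2.
So the coefficient of x^5 is -2.

-2


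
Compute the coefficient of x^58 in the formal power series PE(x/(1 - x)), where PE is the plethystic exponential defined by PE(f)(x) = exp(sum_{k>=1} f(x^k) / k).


For f(x) = x/(1 - x) we have
sum_{k>=1} f(x^k) / k = sum_{k>=1} (1/k) * x^k / (1 - x^k) = sum_{k, m >= 1} x^(k m) / k,
which after exponentiating simplifies to
PE(x/(1 - x)) = prod_{k>=1} 1 / (1 - x^k).
This is the generating function for the partition function p(n), so the coefficient of x^58 is p(58).
Computing p(58) by dynamic programming over parts 1, 2, ..., 58: p(58) = 715220.

715220


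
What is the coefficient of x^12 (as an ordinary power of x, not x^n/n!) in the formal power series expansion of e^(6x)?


The exponential series is e^y = sum_{k>=0} y^k / k!. Substituting y = 6x gives
e^(6x) = sum_{k>=0} 6^k x^k / k!.
So the coefficient of x^n is a^n/n! with a = 6, n = 12:
6^12 / 12! = 2176782336/479001600 = 8748/1925

8748/1925


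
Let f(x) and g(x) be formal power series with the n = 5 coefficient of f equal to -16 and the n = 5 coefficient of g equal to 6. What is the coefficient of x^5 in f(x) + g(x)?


Addition of formal power series is termwise.
The coefficient of x^5 in f + g = -16 + 6
= -10

-10


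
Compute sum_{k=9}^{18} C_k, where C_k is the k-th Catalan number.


C_9 through C_18: 4862, 16796, 58786, 208012, 742900, 2674440, 9694845, 35357670, 129644790, 477638700
Sum = 4862 + 16796 + 58786 + 208012 + 742900 + 2674440 + 9694845 + 35357670 + 129644790 + 477638700
= 656041801

656041801


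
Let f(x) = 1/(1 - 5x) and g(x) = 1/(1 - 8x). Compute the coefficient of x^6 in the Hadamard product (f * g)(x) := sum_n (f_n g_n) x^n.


f has coefficients f_k = 5^k and g has coefficients g_k = 8^k, so the Hadamard product has coefficient (f*g)_k = 5^k * 8^k = 40^k.
For k = 6: 40^6 = 4096000000.

4096000000


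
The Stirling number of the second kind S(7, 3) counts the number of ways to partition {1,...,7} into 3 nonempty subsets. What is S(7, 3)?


Using the explicit formula S(n,k) = (1/k!) sum_{j=0}^{k} (-1)^(k-j) C(k,j) j^n:
S(7, 3) = 301
Equivalently, S(n,k) is n! times the coefficient of x^n in the EGF (e^x - 1)^k / k!.

301


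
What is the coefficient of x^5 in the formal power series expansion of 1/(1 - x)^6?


The expansion 1/(1 - x)^r = sum_{k>=0} C(k + r - 1, r - 1) x^k follows from the multiset / negative-binomial theorem (or from repeated differentiation of the geometric series).
For r = 6 and k = 5:
C(10, 5) = 3628800 / (120 * 120) = 252.

252


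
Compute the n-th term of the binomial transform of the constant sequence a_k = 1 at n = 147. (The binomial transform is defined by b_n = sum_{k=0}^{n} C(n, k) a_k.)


With a_k = 1 for all k, b_n = sum_{k=0}^{n} C(n, k) = 2^n by the binomial theorem.
For n = 147: 2^147 = 178405961588244985132285746181186892047843328.

178405961588244985132285746181186892047843328


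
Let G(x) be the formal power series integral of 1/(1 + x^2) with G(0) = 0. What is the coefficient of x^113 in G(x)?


1/(1 + x^2) = sum_{j>=0} (-1)^j x^(2j). Integrating termwise with G(0) = 0:
G(x) = sum_{j>=0} (-1)^j x^(2j+1) / (2j+1) = arctan(x).
Only odd powers are nonzero. For x^113 write 113 = 2*56 + 1, giving
(-1)^56 / 113 = 1/113 = 1/113.

1/113


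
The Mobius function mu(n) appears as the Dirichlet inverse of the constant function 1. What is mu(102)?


102 = 2 * 3 * 17 (all distinct primes).
mu(102) = (-1)^3 = -1

-1


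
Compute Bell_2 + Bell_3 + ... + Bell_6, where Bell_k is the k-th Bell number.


Recall Bell_k counts set partitions of a k-set (with Bell_0 = 1 by convention).
Bell_2 through Bell_6: 2, 5, 15, 52, 203
Sum = 2 + 5 + 15 + 52 + 203 = 277.

277


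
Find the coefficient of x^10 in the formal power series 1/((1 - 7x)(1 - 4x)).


By partial fractions or Cauchy convolution:
The coefficient equals sum_{k=0}^{10} 7^k * 4^(10-k).
= 657710813

657710813


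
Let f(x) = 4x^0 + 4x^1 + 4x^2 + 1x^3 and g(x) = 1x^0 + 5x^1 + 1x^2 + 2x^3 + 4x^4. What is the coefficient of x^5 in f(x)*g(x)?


Cauchy product at x^5:
4*4 + 4*2 + 1*1
= 25

25


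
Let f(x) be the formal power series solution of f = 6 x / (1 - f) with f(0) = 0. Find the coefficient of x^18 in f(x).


Apply Lagrange inversion: f = 6 x * phi(f) with phi(t) = 1/(1 - t), so
[x^n] f = 6^n * (1/n) [t^(n-1)] phi(t)^n = 6^n * (1/n) [t^(n-1)] (1 - t)^(-n) = 6^n * (1/n) C(2n - 2, n - 1) = 6^n * C_{n-1}.
For n = 18: C_17 = C(34, 17) / 18 = 2333606220/18 = 129644790.
With the 6^18 = 101559956668416 factor, the coefficient is 101559956668416 * 129644790 = 13166719254685891952640.

13166719254685891952640


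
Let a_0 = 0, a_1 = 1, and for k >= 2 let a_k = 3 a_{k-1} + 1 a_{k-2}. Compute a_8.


Iterating the recurrence forward:
a_0 = 0
a_1 = 1
a_2 = 3*1 + 1*0 = 3
a_3 = 3*3 + 1*1 = 10
a_4 = 3*10 + 1*3 = 33
a_5 = 3*33 + 1*10 = 109
a_6 = 3*109 + 1*33 = 360
a_7 = 3*360 + 1*109 = 1189
a_8 = 3*1189 + 1*360 = 3927
So a_8 = 3927.

3927


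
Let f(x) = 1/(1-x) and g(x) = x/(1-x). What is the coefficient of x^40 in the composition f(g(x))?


First simplify the composition: f(g(x)) = 1/(1 - x/(1-x)) = (1-x)/((1-x) - x) = (1-x)/(1-2x).
Now extract the coefficient. Write (1-x)/(1-2x) = 1/(1-2x) - x/(1-2x).
The coefficient of x^n in 1/(1-2x) is 2^n, and in x/(1-2x) is 2^(n-1) (for n >= 1).
So the coefficient of x^40 is 2^40 - 2^39 = 1099511627776 - 549755813888 = 549755813888.

549755813888


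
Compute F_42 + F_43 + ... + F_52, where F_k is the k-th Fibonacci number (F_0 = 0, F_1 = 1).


Use the identity sum_{k=0}^{N} F_k = F_{N+2} - 1 (which follows from F_{k+2} - F_{k+1} = F_k). Then
sum_{k=42}^{52} F_k = (F_{54} - 1) - (F_{43} - 1) = F_{54} - F_{43}.
Computing: F_{54} = 86267571272, F_{43} = 433494437, so
Sum = 86267571272 - 433494437 = 85834076835.

85834076835


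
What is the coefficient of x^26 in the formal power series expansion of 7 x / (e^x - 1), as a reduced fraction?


The exponential generating function for Bernoulli numbers is
x / (e^x - 1) = sum_{k>=0} B_k x^k / k!.
So the coefficient of x^26 in 7 x / (e^x - 1) is 7 B_26 / 26!.
Computing: B_26 = 8553103/6, 26! = 403291461126605635584000000, giving
7 * 8553103/6 / 403291461126605635584000000 = 657931/26590645788567404544000000.

657931/26590645788567404544000000


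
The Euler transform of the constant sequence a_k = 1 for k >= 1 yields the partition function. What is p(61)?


The Euler transform converts the sequence a_k = 1 into the number of integer partitions.
Using the recurrence or dynamic programming:
p(61) = 1121505

1121505


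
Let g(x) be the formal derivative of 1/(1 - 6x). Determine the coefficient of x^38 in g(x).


Differentiate termwise: d/dx sum_{k>=0} 6^k x^k = sum_{k>=1} k 6^k x^(k-1) = sum_{j>=0} (j+1) 6^(j+1) x^j.
Equivalently, d/dx [1/(1 - 6x)] = 6/(1 - 6x)^2.
For j = 38: 39 * 6^39 = 39 * 2227915756473955677973140996096 = 86888714502484271440952498847744.

86888714502484271440952498847744


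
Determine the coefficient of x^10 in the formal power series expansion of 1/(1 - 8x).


The geometric series identity gives 1/(1 - c x) = sum_{k>=0} c^k x^k, so the coefficient of x^k is c^k.
Here c = 8 and k = 10.
Computing: 8^10 = 1073741824

1073741824


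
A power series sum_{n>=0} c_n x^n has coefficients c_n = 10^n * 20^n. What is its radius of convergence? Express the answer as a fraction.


By the root test (Cauchy-Hadamard), the radius is R = 1 / limsup_n |c_n|^(1/n).
Here |c_n|^(1/n) = (10^n * 20^n)^(1/n) = 10 * 20 = 200 for all n.
So R = 1/200 = 1/200.

1/200


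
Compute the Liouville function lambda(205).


The Liouville function is lambda(k) = (-1)^Omega(k), where Omega(k) counts the prime factors of k with multiplicity.
Factoring: 205 = 5 * 41, so Omega(205) = 2.
lambda(205) = (-1)^2 = 1.

1


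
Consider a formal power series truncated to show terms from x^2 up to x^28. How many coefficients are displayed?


From x^2 to x^28 inclusive, the count is 28 - 2 + 1 = 27.

27


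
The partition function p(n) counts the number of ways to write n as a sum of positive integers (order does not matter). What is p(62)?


Using the generating function prod_{k>=1} 1/(1-x^k), we compute p(62).
By dynamic programming over parts 1 through 62:
p(62) = 1300156

1300156


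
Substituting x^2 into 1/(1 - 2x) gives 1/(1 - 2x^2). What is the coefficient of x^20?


The coefficient of x^(2m) in 1/(1 - 2x^2) is 2^m.
With n = 20 = 2*10, the coefficient is 2^10 = 1024.

1024


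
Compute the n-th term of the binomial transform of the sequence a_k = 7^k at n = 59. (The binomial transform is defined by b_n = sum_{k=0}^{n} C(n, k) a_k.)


With a_k = 7^k, b_n = sum_{k=0}^{n} C(n, k) 7^k = (1 + 7)^n by the binomial theorem.
For n = 59: (1 + 7)^59 = 8^59 = 191561942608236107294793378393788647952342390272950272.

191561942608236107294793378393788647952342390272950272


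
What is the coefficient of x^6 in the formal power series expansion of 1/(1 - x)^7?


The expansion 1/(1 - x)^r = sum_{k>=0} C(k + r - 1, r - 1) x^k follows from the multiset / negative-binomial theorem (or from repeated differentiation of the geometric series).
For r = 7 and k = 6:
C(12, 6) = 479001600 / (720 * 720) = 924.

924


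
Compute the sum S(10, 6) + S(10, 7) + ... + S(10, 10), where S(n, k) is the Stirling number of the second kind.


By definition, S(n, k) counts partitions of an n-set into exactly k nonempty blocks.
Computing row n = 10 for k = 6..10:
S(10, k): 22827, 5880, 750, 45, 1
Sum = 29503.

29503


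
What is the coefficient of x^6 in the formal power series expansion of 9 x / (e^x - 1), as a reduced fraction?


The exponential generating function for Bernoulli numbers is
x / (e^x - 1) = sum_{k>=0} B_k x^k / k!.
So the coefficient of x^6 in 9 x / (e^x - 1) is 9 B_6 / 6!.
Computing: B_6 = 1/42, 6! = 720, giving
9 * 1/42 / 720 = 1/3360.

1/3360


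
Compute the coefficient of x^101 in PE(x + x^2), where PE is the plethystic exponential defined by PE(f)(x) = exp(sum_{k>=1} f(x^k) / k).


With f(x) = x + x^2, the exponent is sum_{k>=1} (x^k + x^(2k)) / k = -ln(1 - x) - ln(1 - x^2). Exponentiating:
PE(x + x^2) = 1 / ((1 - x)(1 - x^2)).
This is the generating function for partitions of n into parts of size 1 or 2. The number of 2's can be any j in 0..50, and the rest are 1's, so
[x^101] = floor(101/2) + 1 = 51.

51


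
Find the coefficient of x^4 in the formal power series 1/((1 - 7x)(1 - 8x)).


By partial fractions or Cauchy convolution:
The coefficient equals sum_{k=0}^{4} 7^k * 8^(4-k).
= 15961

15961


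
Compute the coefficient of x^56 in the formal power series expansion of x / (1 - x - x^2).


Let f(x) = sum_{k>=0} a_k x^k. Multiplying f(x) * (1 - x - x^2) = x and matching coefficients gives a_0 = 0, a_1 = 1, and a_k = a_{k-1} + a_{k-2} for k >= 2. These are the Fibonacci numbers F_k.
Iterating from F_0 = 0, F_1 = 1:
F_0=0, F_1=1, F_2=1, F_3=2, F_4=3, F_5=5, F_6=8, F_7=13, F_8=21, F_9=34, ...
F_56 = 225851433717.

225851433717


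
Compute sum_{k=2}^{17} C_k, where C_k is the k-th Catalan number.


C_2 through C_17: 2, 5, 14, 42, 132, 429, 1430, 4862, 16796, 58786, 208012, 742900, 2674440, 9694845, 35357670, 129644790
Sum = 2 + 5 + 14 + 42 + 132 + 429 + 1430 + 4862 + 16796 + 58786 + 208012 + 742900 + 2674440 + 9694845 + 35357670 + 129644790
= 178405155

178405155


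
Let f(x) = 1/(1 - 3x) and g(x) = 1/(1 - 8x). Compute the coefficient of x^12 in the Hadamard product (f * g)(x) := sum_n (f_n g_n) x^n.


f has coefficients f_k = 3^k and g has coefficients g_k = 8^k, so the Hadamard product has coefficient (f*g)_k = 3^k * 8^k = 24^k.
For k = 12: 24^12 = 36520347436056576.

36520347436056576


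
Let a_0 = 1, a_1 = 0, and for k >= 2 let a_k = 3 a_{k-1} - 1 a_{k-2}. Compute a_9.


Iterating the recurrence forward:
a_0 = 1
a_1 = 0
a_2 = 3*0 - 1*1 = -1
a_3 = 3*-1 - 1*0 = -3
a_4 = 3*-3 - 1*-1 = -8
a_5 = 3*-8 - 1*-3 = -21
a_6 = 3*-21 - 1*-8 = -55
a_7 = 3*-55 - 1*-21 = -144
a_8 = 3*-144 - 1*-55 = -377
a_9 = 3*-377 - 1*-144 = -987
So a_9 = -987.

-987


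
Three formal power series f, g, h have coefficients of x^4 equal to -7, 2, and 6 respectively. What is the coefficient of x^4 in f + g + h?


Series addition is componentwise:
-7 + 2 + 6
= 1

1


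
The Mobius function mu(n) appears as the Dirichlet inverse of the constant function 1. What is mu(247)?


247 = 13 * 19 (all distinct primes).
mu(247) = (-1)^2 = 1

1


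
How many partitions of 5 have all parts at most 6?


Using the generating function (1-x)^(-1)(1-x^2)^(-1)...(1-x^6)^(-1),
the coefficient of x^5 counts these restricted partitions.
Result = 7

7


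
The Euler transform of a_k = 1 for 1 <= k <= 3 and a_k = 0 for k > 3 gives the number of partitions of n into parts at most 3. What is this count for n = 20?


Partitions of 20 into parts at most 3:
Using generating function (1-x)^(-1)(1-x^2)^(-1)(1-x^3)^(-1),
the coefficient of x^20 = 44

44


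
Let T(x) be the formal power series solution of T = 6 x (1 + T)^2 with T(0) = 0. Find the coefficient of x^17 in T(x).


Apply the Lagrange inversion formula: if T = 6 x * phi(T) with phi(t) = (1 + t)^2, then [x^n] T = 6^n * (1/n) [t^(n-1)] phi(t)^n = 6^n * (1/n) [t^(n-1)] (1 + t)^(2n) = 6^n * (1/n) C(2n, n-1).
Using the identity C(2n, n-1) = C(2n, n) * n / (n+1), the unscaled factor equals C(2n, n) / (n+1) = C_n, the n-th Catalan number.
For n = 17: C_17 = C(34, 17) / 18 = 2333606220/18 = 129644790.
With the 6^17 = 16926659444736 factor, the coefficient is 16926659444736 * 129644790 = 2194453209114315325440.

2194453209114315325440


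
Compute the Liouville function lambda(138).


The Liouville function is lambda(k) = (-1)^Omega(k), where Omega(k) counts the prime factors of k with multiplicity.
Factoring: 138 = 2 * 3 * 23, so Omega(138) = 3.
lambda(138) = (-1)^3 = -1.

-1


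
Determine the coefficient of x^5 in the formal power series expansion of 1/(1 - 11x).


The geometric series identity gives 1/(1 - c x) = sum_{k>=0} c^k x^k, so the coefficient of x^k is c^k.
Here c = 11 and k = 5.
Computing: 11^5 = 161051

161051


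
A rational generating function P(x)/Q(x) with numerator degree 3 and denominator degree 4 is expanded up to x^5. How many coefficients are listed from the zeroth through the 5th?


Expanding up to x^5 gives the coefficients for x^0, x^1, ..., x^5.
That is 5 + 1 = 6 coefficients in total.

6


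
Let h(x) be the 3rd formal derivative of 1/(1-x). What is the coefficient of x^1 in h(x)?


Differentiating 3 times: d^3/dx^3 [1/(1-x)] = 3!/(1-x)^4.
The expansion 1/(1-x)^4 = sum_{k>=0} C(k+3, 3) x^k, so the coefficient of x^n in 3!/(1-x)^4 is 3! * C(n+3, 3).
For n = 1: 6 * C(4, 3) = 6 * 4 = 24

24


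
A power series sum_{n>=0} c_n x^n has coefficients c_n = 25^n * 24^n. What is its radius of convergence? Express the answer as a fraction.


By the root test (Cauchy-Hadamard), the radius is R = 1 / limsup_n |c_n|^(1/n).
Here |c_n|^(1/n) = (25^n * 24^n)^(1/n) = 25 * 24 = 600 for all n.
So R = 1/600 = 1/600.

1/600


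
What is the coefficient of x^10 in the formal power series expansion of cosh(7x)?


The Maclaurin series is cosh(t) = sum_{m>=0} t^(2m) / (2m)!, so substituting t = 7x, only even powers of x are nonzero, with coefficient of x^(2m) equal to 7^(2m) / (2m)!.
For x^10 the coefficient is 7^10/10! = 282475249/3628800 = 40353607/518400.

40353607/518400


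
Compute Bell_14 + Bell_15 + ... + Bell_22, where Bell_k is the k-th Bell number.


Recall Bell_k counts set partitions of a k-set (with Bell_0 = 1 by convention).
Bell_14 through Bell_22: 190899322, 1382958545, 10480142147, 82864869804, 682076806159, 5832742205057, 51724158235372, 474869816156751, 4506715738447323
Sum = 190899322 + 1382958545 + 10480142147 + 82864869804 + 682076806159 + 5832742205057 + 51724158235372 + 474869816156751 + 4506715738447323 = 5039919450720480.

5039919450720480


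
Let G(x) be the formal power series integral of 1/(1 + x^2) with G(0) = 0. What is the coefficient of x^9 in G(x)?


1/(1 + x^2) = sum_{j>=0} (-1)^j x^(2j). Integrating termwise with G(0) = 0:
G(x) = sum_{j>=0} (-1)^j x^(2j+1) / (2j+1) = arctan(x).
Only odd powers are nonzero. For x^9 write 9 = 2*4 + 1, giving
(-1)^4 / 9 = 1/9 = 1/9.

1/9


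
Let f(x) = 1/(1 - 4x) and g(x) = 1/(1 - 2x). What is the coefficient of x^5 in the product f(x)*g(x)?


The coefficient of x^n in f*g is the Cauchy product: sum_{k=0}^{n} a^k * b^(n-k).
With a=4, b=2, n=5:
sum_{k=0}^{5} 4^k * 2^(5-k)
= 2016

2016


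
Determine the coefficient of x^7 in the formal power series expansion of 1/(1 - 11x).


The geometric series identity gives 1/(1 - c x) = sum_{k>=0} c^k x^k, so the coefficient of x^k is c^k.
Here c = 11 and k = 7.
Computing: 11^7 = 19487171

19487171


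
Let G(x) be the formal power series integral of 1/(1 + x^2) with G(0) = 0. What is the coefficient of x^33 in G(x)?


1/(1 + x^2) = sum_{j>=0} (-1)^j x^(2j). Integrating termwise with G(0) = 0:
G(x) = sum_{j>=0} (-1)^j x^(2j+1) / (2j+1) = arctan(x).
Only odd powers are nonzero. For x^33 write 33 = 2*16 + 1, giving
(-1)^16 / 33 = 1/33 = 1/33.

1/33


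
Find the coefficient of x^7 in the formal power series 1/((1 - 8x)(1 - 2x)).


By partial fractions or Cauchy convolution:
The coefficient equals sum_{k=0}^{7} 8^k * 2^(7-k).
= 2796160

2796160


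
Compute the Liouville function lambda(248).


The Liouville function is lambda(k) = (-1)^Omega(k), where Omega(k) counts the prime factors of k with multiplicity.
Factoring: 248 = 2 * 2 * 2 * 31, so Omega(248) = 4.
lambda(248) = (-1)^4 = 1.

1


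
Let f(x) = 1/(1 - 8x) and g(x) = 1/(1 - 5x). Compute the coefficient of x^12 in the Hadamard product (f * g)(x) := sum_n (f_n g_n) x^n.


f has coefficients f_k = 8^k and g has coefficients g_k = 5^k, so the Hadamard product has coefficient (f*g)_k = 8^k * 5^k = 40^k.
For k = 12: 40^12 = 16777216000000000000.

16777216000000000000


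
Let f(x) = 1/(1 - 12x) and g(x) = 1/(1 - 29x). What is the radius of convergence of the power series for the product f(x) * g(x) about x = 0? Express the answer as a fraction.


The radius of 1/(1 - 12x) is 1/12 (nearest singularity at x = 1/12), and the radius of 1/(1 - 29x) is 1/29.
The product f(x)*g(x) = 1/((1 - 12x)(1 - 29x)) has singularities at both 1/12 and 1/29, so its radius of convergence is the distance to the nearest one:
min(1/12, 1/29) = 1/29.

1/29


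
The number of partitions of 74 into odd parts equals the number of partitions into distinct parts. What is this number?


Computing partitions of 74 into odd parts (1, 3, 5, ...):
Using the generating function prod_{k>=0} 1/(1-x^(2k+1)),
the count is 44046

44046


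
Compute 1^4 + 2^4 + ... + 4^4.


This power sum has a closed form given by Faulhaber's formula
sum_{k=1}^{m} k^p = (1 / (p + 1)) * sum_{j=0}^{p} C(p + 1, j) B_j m^(p + 1 - j),
but for small m direct computation is fastest:
1 + 16 + 81 + 256 = 354.

354


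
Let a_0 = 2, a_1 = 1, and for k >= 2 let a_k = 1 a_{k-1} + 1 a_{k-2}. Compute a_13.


Iterating the recurrence forward:
a_0 = 2
a_1 = 1
a_2 = 1*1 + 1*2 = 3
a_3 = 1*3 + 1*1 = 4
a_4 = 1*4 + 1*3 = 7
a_5 = 1*7 + 1*4 = 11
a_6 = 1*11 + 1*7 = 18
a_7 = 1*18 + 1*11 = 29
a_8 = 1*29 + 1*18 = 47
a_9 = 1*47 + 1*29 = 76
a_10 = 1*76 + 1*47 = 123
a_11 = 1*123 + 1*76 = 199
a_12 = 1*199 + 1*123 = 322
a_13 = 1*322 + 1*199 = 521
So a_13 = 521.

521


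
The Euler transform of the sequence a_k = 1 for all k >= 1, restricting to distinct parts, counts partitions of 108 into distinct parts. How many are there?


Partitions of 108 into distinct parts can be computed via generating function.
Product (1+x)(1+x^2)(1+x^3)...
The coefficient of x^108 = 855906

855906


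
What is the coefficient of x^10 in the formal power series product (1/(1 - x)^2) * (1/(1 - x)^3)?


Combine the factors: (1/(1 - x)^2) * (1/(1 - x)^3) = 1/(1 - x)^5.
Then use 1/(1 - x)^r = sum_{k>=0} C(k + r - 1, r - 1) x^k with r = 5 and k = 10:
C(14, 4) = 1001.

1001


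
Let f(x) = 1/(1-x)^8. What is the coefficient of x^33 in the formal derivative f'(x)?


Differentiate: d/dx [ 1/(1-x)^r ] = r / (1-x)^(r+1).
Here r = 8, so f'(x) = 8 / (1-x)^9.
The expansion of 1/(1-x)^(r+1) has coefficient of x^n equal to C(n+r, r).
So the coefficient of x^33 in f'(x) is
8 * C(41, 8) = 8 * 95548245 = 764385960

764385960


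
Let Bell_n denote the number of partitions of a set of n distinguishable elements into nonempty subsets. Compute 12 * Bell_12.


Bell_12 can be computed from the Bell triangle or from Dobinski's identity Bell_n = (1/e) * sum_{k>=0} k^n / k!.
Computing Bell_12 = 4213597.
Then 12 * 4213597 = 50563164.

50563164


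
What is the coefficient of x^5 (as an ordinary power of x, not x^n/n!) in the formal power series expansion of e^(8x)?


The exponential series is e^y = sum_{k>=0} y^k / k!. Substituting y = 8x gives
e^(8x) = sum_{k>=0} 8^k x^k / k!.
So the coefficient of x^n is a^n/n! with a = 8, n = 5:
8^5 / 5! = 32768/120 = 4096/15

4096/15


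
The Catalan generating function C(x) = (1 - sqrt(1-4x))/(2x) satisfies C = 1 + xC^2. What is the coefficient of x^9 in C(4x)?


Substituting x -> 4x scales the n-th coefficient by 4^n, so [x^9] C(4x) = 4^9 * C_9.
C_9 = C(2*9, 9)/(10) = 48620/10 = 4862.
So 4^9 * 4862 = 262144 * 4862 = 1274544128.

1274544128


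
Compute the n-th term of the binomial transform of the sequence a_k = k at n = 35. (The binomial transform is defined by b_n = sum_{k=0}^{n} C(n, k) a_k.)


With a_k = k, b_n = sum_{k=0}^{n} C(n, k) k. Using k * C(n, k) = n * C(n-1, k-1) gives b_n = n * sum_{k>=1} C(n-1, k-1) = n * 2^(n-1).
For n = 35: 35 * 2^34 = 35 * 17179869184 = 601295421440.

601295421440


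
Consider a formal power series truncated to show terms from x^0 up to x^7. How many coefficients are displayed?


From x^0 to x^7 inclusive, the count is 7 - 0 + 1 = 8.

8


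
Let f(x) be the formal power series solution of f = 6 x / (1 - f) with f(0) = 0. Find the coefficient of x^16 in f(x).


Apply Lagrange inversion: f = 6 x * phi(f) with phi(t) = 1/(1 - t), so
[x^n] f = 6^n * (1/n) [t^(n-1)] phi(t)^n = 6^n * (1/n) [t^(n-1)] (1 - t)^(-n) = 6^n * (1/n) C(2n - 2, n - 1) = 6^n * C_{n-1}.
For n = 16: C_15 = C(30, 15) / 16 = 155117520/16 = 9694845.
With the 6^16 = 2821109907456 factor, the coefficient is 2821109907456 * 9694845 = 27350223280750264320.

27350223280750264320


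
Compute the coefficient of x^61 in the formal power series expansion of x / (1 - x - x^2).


Let f(x) = sum_{k>=0} a_k x^k. Multiplying f(x) * (1 - x - x^2) = x and matching coefficients gives a_0 = 0, a_1 = 1, and a_k = a_{k-1} + a_{k-2} for k >= 2. These are the Fibonacci numbers F_k.
Iterating from F_0 = 0, F_1 = 1:
F_0=0, F_1=1, F_2=1, F_3=2, F_4=3, F_5=5, F_6=8, F_7=13, F_8=21, F_9=34, ...
F_61 = 2504730781961.

2504730781961


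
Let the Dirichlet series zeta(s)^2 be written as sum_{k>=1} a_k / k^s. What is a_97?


The Dirichlet convolution of the constant function 1 with itself gives (1 * 1)(k) = sum_{d | k} 1 = d(k), the number of positive divisors of k.
Since zeta(s) = sum_{k>=1} 1/k^s, we have zeta(s)^2 = sum_{k>=1} d(k)/k^s, so a_k = d(k).
For k = 97: the divisors are 1, 97.
Count = 2.

2


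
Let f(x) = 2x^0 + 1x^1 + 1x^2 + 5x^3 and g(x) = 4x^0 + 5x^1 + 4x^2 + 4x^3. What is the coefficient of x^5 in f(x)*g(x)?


Cauchy product at x^5:
1*4 + 5*4
= 24

24


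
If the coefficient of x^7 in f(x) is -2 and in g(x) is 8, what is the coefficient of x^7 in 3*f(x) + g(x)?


Scalar multiplication scales coefficients: 3 * -2 = -6.
Then add the g coefficient: -6 + 8
= 2

2


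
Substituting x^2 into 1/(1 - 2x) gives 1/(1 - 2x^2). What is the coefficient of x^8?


The coefficient of x^(2m) in 1/(1 - 2x^2) is 2^m.
With n = 8 = 2*4, the coefficient is 2^4 = 16.

16


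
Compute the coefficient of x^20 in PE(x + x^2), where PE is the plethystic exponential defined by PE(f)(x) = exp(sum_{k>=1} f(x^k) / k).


With f(x) = x + x^2, the exponent is sum_{k>=1} (x^k + x^(2k)) / k = -ln(1 - x) - ln(1 - x^2). Exponentiating:
PE(x + x^2) = 1 / ((1 - x)(1 - x^2)).
This is the generating function for partitions of n into parts of size 1 or 2. The number of 2's can be any j in 0..10, and the rest are 1's, so
[x^20] = floor(20/2) + 1 = 11.

11


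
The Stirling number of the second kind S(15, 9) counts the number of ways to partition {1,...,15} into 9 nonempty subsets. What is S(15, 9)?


Using the explicit formula S(n,k) = (1/k!) sum_{j=0}^{k} (-1)^(k-j) C(k,j) j^n:
S(15, 9) = 67128490
Equivalently, S(n,k) is n! times the coefficient of x^n in the EGF (e^x - 1)^k / k!.

67128490


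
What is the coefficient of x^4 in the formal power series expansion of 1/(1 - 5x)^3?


The general identity 1/(1 - c x)^r = sum_{k>=0} c^k C(k + r - 1, r - 1) x^k follows by substituting y = c x into 1/(1 - y)^r = sum_{k>=0} C(k + r - 1, r - 1) y^k.
For c = 5, r = 3, k = 4:
5^4 * C(6, 2) = 625 * 15 = 9375.

9375


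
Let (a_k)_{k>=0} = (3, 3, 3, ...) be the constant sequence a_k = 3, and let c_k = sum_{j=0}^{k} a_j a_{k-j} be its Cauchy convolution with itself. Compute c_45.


Since a_j = 3 for all j >= 0, the convolution sum becomes
c_k = sum_{j=0}^{k} 3 * 3 = 9 * (k + 1).
Equivalently, the generating function of (a_k) is 3/(1 - x) and its square is 9/(1 - x)^2 = sum_{k>=0} 9(k + 1) x^k.
For k = 45: 9 * 46 = 414.

414


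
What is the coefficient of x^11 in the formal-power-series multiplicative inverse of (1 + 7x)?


The inverse is 1/(1 + 7x). Apply the geometric identity 1/(1 - y) = sum_{k>=0} y^k with y = -7x:
1/(1 + 7x) = sum_{k>=0} (-7)^k x^k.
So the coefficient of x^11 is (-7)^11 = -1977326743.

-1977326743


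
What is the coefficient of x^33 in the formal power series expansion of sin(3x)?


The Maclaurin series is sin(t) = sum_{k>=0} (-1)^k t^(2k+1) / (2k+1)!, so substituting t = 3x, only odd powers of x are nonzero, with coefficient of x^(2k+1) equal to (-1)^k 3^(2k+1) / (2k+1)!.
Write 33 = 2*16 + 1, giving the coefficient (-1)^16 * 3^33 / 33! = 5559060566555523/8683317618811886495518194401280000000 = 387420489/605155334745140274135040000000.

387420489/605155334745140274135040000000


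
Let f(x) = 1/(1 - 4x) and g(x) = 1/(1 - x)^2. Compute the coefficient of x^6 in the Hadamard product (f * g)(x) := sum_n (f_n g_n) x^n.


f has coefficients f_k = 4^k. For g = 1/(1 - x)^2 the coefficient is g_k = C(k + 1, 1) = k + 1. The Hadamard coefficient is (f * g)_k = 4^k * (k + 1).
For k = 6: 4^6 * 7 = 4096 * 7 = 28672.

28672


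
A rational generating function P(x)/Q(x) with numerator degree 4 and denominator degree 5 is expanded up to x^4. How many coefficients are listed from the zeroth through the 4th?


Expanding up to x^4 gives the coefficients for x^0, x^1, ..., x^4.
That is 4 + 1 = 5 coefficients in total.

5


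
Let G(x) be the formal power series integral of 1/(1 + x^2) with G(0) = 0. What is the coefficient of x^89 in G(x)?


1/(1 + x^2) = sum_{j>=0} (-1)^j x^(2j). Integrating termwise with G(0) = 0:
G(x) = sum_{j>=0} (-1)^j x^(2j+1) / (2j+1) = arctan(x).
Only odd powers are nonzero. For x^89 write 89 = 2*44 + 1, giving
(-1)^44 / 89 = 1/89 = 1/89.

1/89


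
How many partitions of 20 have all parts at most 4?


Using the generating function (1-x)^(-1)(1-x^2)^(-1)...(1-x^4)^(-1),
the coefficient of x^20 counts these restricted partitions.
Result = 108

108


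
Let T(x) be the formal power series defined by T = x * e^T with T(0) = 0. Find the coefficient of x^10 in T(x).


Apply the Lagrange inversion formula: if T = x * phi(T) with phi(t) = e^t, then
[x^n] T = (1/n) [t^(n-1)] phi(t)^n = (1/n) [t^(n-1)] e^(n t) = (1/n) * n^(n-1) / (n-1)! = n^(n-1) / n!.
When c = 1 this is the Cayley count of rooted labeled trees on n vertices, divided by n!.
For n = 10: 10^9 / 10! = 1000000000/3628800 = 156250/567.

156250/567


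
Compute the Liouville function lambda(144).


The Liouville function is lambda(k) = (-1)^Omega(k), where Omega(k) counts the prime factors of k with multiplicity.
Factoring: 144 = 2 * 2 * 2 * 2 * 3 * 3, so Omega(144) = 6.
lambda(144) = (-1)^6 = 1.

1


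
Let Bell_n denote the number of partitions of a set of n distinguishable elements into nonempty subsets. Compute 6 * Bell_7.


Bell_7 can be computed from the Bell triangle or from Dobinski's identity Bell_n = (1/e) * sum_{k>=0} k^n / k!.
Computing Bell_7 = 877.
Then 6 * 877 = 5262.

5262


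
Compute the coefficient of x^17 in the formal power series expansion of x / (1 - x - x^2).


Let f(x) = sum_{k>=0} a_k x^k. Multiplying f(x) * (1 - x - x^2) = x and matching coefficients gives a_0 = 0, a_1 = 1, and a_k = a_{k-1} + a_{k-2} for k >= 2. These are the Fibonacci numbers F_k.
Iterating from F_0 = 0, F_1 = 1:
F_0=0, F_1=1, F_2=1, F_3=2, F_4=3, F_5=5, F_6=8, F_7=13, F_8=21, F_9=34, ...
F_17 = 1597.

1597


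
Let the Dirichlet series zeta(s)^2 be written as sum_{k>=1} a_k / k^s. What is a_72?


The Dirichlet convolution of the constant function 1 with itself gives (1 * 1)(k) = sum_{d | k} 1 = d(k), the number of positive divisors of k.
Since zeta(s) = sum_{k>=1} 1/k^s, we have zeta(s)^2 = sum_{k>=1} d(k)/k^s, so a_k = d(k).
For k = 72: the divisors are 1, 2, 3, 4, 6, 8, 9, 12, 18, 24, 36, 72.
Count = 12.

12


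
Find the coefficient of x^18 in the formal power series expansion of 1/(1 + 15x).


Write 1/(1 + c x) = 1/(1 - (-c) x) and apply the geometric-series identity
1/(1 - y) = sum_{k>=0} y^k to get 1/(1 + c x) = sum_{k>=0} (-c)^k x^k.
So the coefficient of x^k is (-c)^k = (-1)^k * c^k.
Here c = 15 and k = 18:
(-15)^18 = 1 * 1477891880035400390625 = 1477891880035400390625

1477891880035400390625


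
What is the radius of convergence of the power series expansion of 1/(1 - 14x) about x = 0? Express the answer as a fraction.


Expanding 1/(1 - 14x) = sum_{k>=0} 14^k x^k, the series converges when |14x| < 1, i.e., |x| < 1/14.
So the radius of convergence is 1/14 = 1/14.

1/14


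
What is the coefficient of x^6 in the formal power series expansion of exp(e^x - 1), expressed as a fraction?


exp(e^x - 1) is the exponential generating function for the Bell numbers Bell_k: exp(e^x - 1) = sum_{k>=0} Bell_k x^k / k!.
So the coefficient of x^6 in exp(e^x - 1) is Bell_6 / 6!.
Computing: Bell_6 = 203 and 6! = 720, giving
203/720 = 203/720.

203/720


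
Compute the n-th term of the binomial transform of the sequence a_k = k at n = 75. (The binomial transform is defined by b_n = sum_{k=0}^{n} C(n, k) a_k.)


With a_k = k, b_n = sum_{k=0}^{n} C(n, k) k. Using k * C(n, k) = n * C(n-1, k-1) gives b_n = n * sum_{k>=1} C(n-1, k-1) = n * 2^(n-1).
For n = 75: 75 * 2^74 = 75 * 18889465931478580854784 = 1416709944860893564108800.

1416709944860893564108800


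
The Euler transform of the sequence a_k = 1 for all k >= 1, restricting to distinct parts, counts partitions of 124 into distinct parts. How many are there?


Partitions of 124 into distinct parts can be computed via generating function.
Product (1+x)(1+x^2)(1+x^3)...
The coefficient of x^124 = 2974400

2974400


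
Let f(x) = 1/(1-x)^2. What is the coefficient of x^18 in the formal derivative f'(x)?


Differentiate: d/dx [ 1/(1-x)^r ] = r / (1-x)^(r+1).
Here r = 2, so f'(x) = 2 / (1-x)^3.
The expansion of 1/(1-x)^(r+1) has coefficient of x^n equal to C(n+r, r).
So the coefficient of x^18 in f'(x) is
2 * C(20, 2) = 2 * 190 = 380

380


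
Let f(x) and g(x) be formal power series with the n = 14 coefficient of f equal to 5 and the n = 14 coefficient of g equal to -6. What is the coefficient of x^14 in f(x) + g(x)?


Addition of formal power series is termwise.
The coefficient of x^14 in f + g = 5 + -6
= -1

-1
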